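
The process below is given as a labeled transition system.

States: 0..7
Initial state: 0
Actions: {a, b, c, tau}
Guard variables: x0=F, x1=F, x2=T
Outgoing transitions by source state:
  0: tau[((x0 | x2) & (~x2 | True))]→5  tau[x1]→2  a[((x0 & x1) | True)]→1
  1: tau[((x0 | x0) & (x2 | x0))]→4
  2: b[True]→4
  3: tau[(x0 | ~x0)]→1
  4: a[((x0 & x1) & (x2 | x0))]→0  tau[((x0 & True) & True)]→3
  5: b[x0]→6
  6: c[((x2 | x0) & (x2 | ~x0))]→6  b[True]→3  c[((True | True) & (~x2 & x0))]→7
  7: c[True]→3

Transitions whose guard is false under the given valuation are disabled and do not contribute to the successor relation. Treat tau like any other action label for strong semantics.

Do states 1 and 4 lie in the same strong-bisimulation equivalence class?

Refine partition for ~:
  round 0: {{0,1,2,3,4,5,6,7}}
  round 1: {{0},{1,4,5},{2},{3},{6},{7}}
6 equivalence class(es) (converged in 2)
1∈{1,4,5}, 4∈{1,4,5}

Answer: BISIMILAR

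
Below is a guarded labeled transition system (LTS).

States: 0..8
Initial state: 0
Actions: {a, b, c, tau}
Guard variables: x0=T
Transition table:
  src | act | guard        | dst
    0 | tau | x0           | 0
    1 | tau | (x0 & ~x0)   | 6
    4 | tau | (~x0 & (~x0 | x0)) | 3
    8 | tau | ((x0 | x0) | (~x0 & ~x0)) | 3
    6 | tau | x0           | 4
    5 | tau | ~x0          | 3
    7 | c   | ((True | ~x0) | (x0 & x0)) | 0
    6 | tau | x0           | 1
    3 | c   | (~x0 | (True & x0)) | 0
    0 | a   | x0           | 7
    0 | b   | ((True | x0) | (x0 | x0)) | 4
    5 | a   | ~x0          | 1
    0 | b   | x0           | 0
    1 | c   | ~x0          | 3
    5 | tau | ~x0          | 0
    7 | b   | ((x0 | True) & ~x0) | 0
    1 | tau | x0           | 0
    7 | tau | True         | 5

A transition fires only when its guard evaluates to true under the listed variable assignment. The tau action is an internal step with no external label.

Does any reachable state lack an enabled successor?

Reach set: {0,4,5,7}
  0: a→7  b→0  b→4  tau→0  [4 exit(s)]
  4: ∅  [STUCK]
  5: ∅  [STUCK]
  7: c→0  tau→5  [2 exit(s)]
witness 4: b

Answer: DEADLOCK at state 4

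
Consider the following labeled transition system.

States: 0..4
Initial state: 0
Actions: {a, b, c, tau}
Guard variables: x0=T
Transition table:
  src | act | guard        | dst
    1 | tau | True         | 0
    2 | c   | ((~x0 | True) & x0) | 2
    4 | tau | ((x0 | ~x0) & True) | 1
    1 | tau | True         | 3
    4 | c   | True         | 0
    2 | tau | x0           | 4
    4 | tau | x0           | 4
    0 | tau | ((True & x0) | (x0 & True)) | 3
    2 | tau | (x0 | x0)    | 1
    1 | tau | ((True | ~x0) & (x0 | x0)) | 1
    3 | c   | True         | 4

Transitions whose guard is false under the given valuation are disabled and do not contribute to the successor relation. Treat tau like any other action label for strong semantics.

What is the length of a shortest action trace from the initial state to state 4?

Breadth-first toward 4:
  Layer 0: {0}
  Layer 1: {3}
  Layer 2: {4}
first hit 4 at d=2 via tau·c

Answer: 2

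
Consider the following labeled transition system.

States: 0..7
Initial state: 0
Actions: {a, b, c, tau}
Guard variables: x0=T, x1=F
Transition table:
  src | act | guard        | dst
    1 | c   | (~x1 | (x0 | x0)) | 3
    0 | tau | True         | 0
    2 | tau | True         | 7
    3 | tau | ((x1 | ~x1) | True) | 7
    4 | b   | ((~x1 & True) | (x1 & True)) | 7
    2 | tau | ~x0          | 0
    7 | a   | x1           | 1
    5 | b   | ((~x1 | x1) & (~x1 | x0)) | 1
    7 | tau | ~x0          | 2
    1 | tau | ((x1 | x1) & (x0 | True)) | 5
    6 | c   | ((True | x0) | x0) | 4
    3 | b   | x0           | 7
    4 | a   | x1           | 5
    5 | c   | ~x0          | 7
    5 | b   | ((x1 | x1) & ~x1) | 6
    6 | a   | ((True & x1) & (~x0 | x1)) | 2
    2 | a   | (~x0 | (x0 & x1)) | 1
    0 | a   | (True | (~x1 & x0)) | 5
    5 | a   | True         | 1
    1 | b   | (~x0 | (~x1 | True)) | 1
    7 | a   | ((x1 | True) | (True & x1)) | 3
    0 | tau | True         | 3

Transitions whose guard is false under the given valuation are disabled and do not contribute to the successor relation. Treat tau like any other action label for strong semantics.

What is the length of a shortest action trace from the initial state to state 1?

Answer: 2

Trace:
Breadth-first toward 1:
  L0 = {0}
  L1 = {3,5}
  L2 = {1,7}
first hit 1 at d=2 via a·a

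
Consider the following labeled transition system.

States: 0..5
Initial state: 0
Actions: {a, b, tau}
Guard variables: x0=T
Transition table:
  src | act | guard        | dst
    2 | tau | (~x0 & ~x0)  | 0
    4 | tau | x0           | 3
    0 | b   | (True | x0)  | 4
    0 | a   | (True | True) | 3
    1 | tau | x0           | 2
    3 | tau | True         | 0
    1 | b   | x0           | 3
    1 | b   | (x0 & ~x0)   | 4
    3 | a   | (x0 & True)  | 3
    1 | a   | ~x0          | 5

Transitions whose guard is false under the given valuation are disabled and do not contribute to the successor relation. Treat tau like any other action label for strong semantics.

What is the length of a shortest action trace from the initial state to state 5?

Answer: UNREACHABLE

Working:
Breadth-first toward 5:
  Layer 0: {0}
  Layer 1: {3,4}
5 never appears.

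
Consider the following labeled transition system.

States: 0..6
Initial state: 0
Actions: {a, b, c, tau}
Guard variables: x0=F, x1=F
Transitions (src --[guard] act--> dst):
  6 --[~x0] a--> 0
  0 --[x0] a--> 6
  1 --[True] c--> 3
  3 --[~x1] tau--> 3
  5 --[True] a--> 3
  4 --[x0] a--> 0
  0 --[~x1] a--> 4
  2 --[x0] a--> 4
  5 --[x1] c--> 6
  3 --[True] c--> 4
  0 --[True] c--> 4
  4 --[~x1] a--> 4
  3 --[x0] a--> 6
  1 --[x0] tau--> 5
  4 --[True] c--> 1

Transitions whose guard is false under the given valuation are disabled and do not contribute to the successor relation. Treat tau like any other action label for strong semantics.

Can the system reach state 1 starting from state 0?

9 transition(s) survive guard evaluation.
depth 0: {0}
depth 1: {4}  cumulative {0,4}
depth 2: {1}  cumulative {0,1,4}
depth 3: {3}  cumulative {0,1,3,4}
R = {0,1,3,4}
trace reaching 1: a·c

Answer: REACHABLE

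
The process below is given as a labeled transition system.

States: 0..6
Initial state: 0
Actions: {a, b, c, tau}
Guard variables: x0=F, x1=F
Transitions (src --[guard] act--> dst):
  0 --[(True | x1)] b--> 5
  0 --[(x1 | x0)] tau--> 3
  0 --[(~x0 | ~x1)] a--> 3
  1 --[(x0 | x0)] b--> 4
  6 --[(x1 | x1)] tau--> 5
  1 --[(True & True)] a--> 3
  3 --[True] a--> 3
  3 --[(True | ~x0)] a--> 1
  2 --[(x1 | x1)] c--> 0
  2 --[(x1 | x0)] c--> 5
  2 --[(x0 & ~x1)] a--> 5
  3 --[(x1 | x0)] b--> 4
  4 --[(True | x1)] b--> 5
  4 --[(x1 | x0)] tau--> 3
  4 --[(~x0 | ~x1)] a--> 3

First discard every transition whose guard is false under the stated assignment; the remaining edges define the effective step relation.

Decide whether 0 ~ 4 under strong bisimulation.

Refine partition for ~:
  round 0: {{0,1,2,3,4,5,6}}
  round 1: {{0,4},{1,3},{2,5,6}}
stable after 2 split(s): 3 block(s)
class of 0: {0,4}; class of 4: {0,4}

Answer: BISIMILAR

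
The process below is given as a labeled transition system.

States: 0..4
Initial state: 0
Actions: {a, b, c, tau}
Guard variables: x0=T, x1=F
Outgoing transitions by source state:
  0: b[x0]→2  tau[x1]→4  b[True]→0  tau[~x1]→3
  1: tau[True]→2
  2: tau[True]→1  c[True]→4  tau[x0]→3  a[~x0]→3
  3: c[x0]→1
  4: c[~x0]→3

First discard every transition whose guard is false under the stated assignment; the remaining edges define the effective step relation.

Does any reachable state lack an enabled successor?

R = {0,1,2,3,4}
  0: b→0  b→2  tau→3  [3 exit(s)]
  1: tau→2  [1 exit(s)]
  2: c→4  tau→1  tau→3  [3 exit(s)]
  3: c→1  [1 exit(s)]
  4: ∅  [STUCK]
trace reaching 4: b·c

Answer: DEADLOCK at state 4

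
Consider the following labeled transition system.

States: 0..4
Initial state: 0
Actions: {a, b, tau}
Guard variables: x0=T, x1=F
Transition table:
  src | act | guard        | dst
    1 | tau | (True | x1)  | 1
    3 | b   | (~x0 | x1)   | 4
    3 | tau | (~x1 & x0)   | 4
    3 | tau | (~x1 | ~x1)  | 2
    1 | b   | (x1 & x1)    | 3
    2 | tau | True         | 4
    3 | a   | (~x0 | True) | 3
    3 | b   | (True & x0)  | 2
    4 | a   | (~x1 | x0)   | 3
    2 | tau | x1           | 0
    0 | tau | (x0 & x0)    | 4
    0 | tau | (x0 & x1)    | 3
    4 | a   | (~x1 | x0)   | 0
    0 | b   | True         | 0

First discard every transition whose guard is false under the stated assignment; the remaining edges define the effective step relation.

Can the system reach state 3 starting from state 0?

10 transition(s) survive guard evaluation.
L0 = {0}
L1 = {4}  now seen {0,4}
L2 = {3}  now seen {0,3,4}
L3 = {2}  now seen {0,2,3,4}
Reach set: {0,2,3,4}
trace reaching 3: tau·a

Answer: REACHABLE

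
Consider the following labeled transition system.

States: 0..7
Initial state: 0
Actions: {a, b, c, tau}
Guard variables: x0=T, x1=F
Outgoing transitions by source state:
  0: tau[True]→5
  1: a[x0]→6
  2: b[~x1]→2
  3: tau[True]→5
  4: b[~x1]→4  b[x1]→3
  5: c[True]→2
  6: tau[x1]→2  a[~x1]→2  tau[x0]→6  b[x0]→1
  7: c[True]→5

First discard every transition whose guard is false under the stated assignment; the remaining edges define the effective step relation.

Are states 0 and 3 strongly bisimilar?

Answer: BISIMILAR

Working:
Refine partition for ~:
  round 0: {{0,1,2,3,4,5,6,7}}
  round 1: {{0,3},{1},{2,4},{5,7},{6}}
  round 2: {{0,3},{1},{2,4},{5},{6},{7}}
6 equivalence class(es) (converged in 3)
[0]={0,3}  [3]={0,3}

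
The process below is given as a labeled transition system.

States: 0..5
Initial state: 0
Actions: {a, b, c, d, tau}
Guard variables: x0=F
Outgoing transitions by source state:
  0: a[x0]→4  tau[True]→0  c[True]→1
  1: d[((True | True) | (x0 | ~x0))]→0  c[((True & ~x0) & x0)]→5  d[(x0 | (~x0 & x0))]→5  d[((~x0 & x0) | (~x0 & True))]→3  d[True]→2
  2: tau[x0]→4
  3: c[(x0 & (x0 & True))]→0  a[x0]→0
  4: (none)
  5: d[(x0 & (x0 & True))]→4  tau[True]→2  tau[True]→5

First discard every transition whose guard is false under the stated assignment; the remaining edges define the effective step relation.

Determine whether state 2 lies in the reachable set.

Answer: REACHABLE

Trace:
After dropping false guards: 7 live edges.
Layer 0: {0}
Layer 1: {1}  total {0,1}
Layer 2: {2,3}  total {0,1,2,3}
Reachable = {0,1,2,3}
Path to 2: c·d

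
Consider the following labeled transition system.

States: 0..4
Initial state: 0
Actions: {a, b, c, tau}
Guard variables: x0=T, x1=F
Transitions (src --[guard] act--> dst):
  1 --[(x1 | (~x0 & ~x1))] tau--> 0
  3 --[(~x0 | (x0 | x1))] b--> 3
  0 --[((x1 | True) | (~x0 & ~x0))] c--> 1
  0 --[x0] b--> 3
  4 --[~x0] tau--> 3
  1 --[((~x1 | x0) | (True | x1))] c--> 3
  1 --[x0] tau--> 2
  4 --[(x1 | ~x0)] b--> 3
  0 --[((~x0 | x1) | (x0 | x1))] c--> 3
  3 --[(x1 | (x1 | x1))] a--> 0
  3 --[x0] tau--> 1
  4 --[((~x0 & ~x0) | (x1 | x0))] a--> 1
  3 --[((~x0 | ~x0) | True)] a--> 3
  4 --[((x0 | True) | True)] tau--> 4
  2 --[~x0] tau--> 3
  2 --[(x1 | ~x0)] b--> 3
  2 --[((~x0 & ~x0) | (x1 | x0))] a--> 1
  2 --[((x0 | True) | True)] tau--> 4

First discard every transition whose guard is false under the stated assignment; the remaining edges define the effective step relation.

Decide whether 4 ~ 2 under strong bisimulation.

Compute ~ classes (split until stable):
  round 0: {{0,1,2,3,4}}
  round 1: {{0},{1},{2,4},{3}}
4 equivalence class(es) (converged in 2)
[4]={2,4}  [2]={2,4}

Answer: BISIMILAR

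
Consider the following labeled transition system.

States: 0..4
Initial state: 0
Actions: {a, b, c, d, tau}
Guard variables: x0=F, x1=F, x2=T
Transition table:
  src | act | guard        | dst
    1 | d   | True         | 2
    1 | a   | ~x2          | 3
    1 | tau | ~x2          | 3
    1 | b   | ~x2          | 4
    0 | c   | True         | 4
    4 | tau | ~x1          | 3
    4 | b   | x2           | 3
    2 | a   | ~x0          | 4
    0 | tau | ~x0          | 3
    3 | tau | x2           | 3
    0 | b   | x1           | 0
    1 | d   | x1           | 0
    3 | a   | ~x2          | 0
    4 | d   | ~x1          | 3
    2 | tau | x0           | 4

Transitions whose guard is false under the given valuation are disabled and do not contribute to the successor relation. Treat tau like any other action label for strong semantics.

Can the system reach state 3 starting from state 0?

After dropping false guards: 8 live edges.
L0 = {0}
L1 = {3,4}  cumulative {0,3,4}
Reach set: {0,3,4}
Path to 3: tau

Answer: REACHABLE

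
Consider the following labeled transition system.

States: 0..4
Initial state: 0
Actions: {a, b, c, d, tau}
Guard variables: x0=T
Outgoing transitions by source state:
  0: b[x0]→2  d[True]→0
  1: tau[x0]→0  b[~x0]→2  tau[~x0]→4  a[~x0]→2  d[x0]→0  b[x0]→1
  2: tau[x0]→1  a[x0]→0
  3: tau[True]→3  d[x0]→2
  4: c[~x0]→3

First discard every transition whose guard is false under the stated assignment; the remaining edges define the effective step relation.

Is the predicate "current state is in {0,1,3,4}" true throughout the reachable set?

Inv-set: {0,1,3,4}
R = {0,1,2}
  0: ✓
  1: ✓
  2: VIOLATES
reach 2 via b — violates

Answer: INVARIANT VIOLATED at state 2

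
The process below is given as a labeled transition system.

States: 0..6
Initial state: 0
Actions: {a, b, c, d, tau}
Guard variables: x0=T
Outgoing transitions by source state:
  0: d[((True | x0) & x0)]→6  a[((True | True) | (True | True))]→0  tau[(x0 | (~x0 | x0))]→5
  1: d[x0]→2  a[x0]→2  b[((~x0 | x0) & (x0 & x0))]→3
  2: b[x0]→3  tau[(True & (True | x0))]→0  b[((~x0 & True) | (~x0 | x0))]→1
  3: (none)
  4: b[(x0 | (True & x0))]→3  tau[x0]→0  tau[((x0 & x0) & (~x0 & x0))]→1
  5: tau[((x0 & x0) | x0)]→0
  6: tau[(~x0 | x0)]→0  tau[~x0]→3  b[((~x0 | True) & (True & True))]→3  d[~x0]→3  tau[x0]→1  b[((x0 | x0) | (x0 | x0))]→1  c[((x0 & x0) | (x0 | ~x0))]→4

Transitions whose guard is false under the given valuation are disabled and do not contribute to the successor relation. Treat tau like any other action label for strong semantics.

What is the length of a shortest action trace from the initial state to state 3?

Layered search for 3:
  Layer 0: {0}
  Layer 1: {5,6}
  Layer 2: {1,3,4}
3 enters at depth 2; path d·b

Answer: 2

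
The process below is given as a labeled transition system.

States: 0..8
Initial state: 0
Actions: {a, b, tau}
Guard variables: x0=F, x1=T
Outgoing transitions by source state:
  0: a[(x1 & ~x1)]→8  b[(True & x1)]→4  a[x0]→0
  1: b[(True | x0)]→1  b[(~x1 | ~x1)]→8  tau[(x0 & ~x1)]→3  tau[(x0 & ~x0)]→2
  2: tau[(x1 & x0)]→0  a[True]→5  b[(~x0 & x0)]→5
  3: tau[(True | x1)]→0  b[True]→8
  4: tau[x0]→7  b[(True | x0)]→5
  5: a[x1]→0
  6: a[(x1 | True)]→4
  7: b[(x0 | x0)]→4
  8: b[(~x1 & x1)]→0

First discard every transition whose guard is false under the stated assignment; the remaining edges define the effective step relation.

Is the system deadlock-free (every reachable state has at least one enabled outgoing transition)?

R = {0,4,5}
  0: b→4  [1 exit(s)]
  4: b→5  [1 exit(s)]
  5: a→0  [1 exit(s)]

Answer: DEADLOCK-FREE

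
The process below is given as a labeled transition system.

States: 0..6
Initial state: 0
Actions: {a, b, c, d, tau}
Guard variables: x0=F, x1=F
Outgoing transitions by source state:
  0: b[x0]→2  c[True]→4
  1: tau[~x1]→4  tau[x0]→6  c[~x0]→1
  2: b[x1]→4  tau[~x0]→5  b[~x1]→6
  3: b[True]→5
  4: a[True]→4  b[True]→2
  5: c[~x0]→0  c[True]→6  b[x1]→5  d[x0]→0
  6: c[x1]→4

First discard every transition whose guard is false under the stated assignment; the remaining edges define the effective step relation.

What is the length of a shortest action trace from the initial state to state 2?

BFS to 2:
  Layer 0: {0}
  Layer 1: {4}
  Layer 2: {2}
first hit 2 at d=2 via c·b

Answer: 2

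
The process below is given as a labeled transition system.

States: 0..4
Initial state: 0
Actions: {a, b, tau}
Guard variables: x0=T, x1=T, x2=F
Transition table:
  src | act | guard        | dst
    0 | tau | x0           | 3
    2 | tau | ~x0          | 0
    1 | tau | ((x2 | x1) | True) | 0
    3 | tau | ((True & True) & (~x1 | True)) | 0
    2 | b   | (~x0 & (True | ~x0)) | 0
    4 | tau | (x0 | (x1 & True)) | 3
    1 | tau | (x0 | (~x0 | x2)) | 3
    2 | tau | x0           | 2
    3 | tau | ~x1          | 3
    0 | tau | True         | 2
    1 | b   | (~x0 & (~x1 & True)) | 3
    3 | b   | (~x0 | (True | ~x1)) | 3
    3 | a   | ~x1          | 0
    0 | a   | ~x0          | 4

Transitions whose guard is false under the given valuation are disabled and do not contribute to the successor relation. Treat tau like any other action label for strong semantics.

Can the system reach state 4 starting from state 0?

After dropping false guards: 8 live edges.
Layer 0: {0}
Layer 1: {2,3}  now seen {0,2,3}
Reachable = {0,2,3}

Answer: UNREACHABLE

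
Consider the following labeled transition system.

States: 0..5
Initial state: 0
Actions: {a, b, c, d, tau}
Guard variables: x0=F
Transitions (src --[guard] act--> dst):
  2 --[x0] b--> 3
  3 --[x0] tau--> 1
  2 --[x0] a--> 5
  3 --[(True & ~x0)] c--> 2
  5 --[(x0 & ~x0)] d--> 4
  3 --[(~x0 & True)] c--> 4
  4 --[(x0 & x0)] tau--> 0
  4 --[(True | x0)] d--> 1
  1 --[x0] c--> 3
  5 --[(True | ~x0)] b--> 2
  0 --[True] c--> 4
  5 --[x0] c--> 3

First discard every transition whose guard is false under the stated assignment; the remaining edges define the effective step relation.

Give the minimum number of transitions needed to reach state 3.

Answer: UNREACHABLE

Working:
Breadth-first toward 3:
  Layer 0: {0}
  Layer 1: {4}
  Layer 2: {1}
3 never appears.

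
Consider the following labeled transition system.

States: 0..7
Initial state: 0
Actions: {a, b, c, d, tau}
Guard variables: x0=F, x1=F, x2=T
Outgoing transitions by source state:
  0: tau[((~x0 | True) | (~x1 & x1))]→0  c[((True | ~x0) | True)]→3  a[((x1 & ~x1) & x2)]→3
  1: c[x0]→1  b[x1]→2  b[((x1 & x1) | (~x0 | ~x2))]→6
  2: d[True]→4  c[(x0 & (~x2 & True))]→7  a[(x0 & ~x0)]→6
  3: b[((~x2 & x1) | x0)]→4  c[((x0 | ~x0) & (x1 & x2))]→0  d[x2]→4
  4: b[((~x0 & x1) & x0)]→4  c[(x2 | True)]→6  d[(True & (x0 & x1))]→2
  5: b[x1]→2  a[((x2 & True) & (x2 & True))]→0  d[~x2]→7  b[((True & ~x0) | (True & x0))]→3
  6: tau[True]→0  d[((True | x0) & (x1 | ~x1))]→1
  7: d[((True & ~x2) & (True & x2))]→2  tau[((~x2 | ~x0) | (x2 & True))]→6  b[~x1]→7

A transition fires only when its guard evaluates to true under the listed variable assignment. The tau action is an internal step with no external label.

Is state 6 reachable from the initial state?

After dropping false guards: 12 live edges.
depth 0: {0}
depth 1: {3}  now seen {0,3}
depth 2: {4}  now seen {0,3,4}
depth 3: {6}  now seen {0,3,4,6}
depth 4: {1}  now seen {0,1,3,4,6}
Reach set: {0,1,3,4,6}
Path to 6: c·d·c

Answer: REACHABLE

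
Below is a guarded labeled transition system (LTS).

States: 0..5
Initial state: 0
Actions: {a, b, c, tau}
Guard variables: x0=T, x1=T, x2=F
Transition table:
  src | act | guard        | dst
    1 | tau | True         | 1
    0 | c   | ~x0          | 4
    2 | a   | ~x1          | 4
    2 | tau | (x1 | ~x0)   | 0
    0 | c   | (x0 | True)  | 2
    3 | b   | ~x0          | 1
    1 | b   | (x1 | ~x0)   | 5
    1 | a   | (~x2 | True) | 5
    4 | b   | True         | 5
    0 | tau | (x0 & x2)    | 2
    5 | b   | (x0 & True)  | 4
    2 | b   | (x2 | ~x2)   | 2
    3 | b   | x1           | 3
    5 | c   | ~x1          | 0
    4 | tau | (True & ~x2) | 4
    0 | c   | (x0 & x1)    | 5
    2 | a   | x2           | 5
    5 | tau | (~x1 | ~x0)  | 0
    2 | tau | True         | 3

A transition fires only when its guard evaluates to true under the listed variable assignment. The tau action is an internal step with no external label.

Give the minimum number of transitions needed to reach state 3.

Answer: 2

Analysis:
Breadth-first toward 3:
  L0 = {0}
  L1 = {2,5}
  L2 = {3,4}
first hit 3 at d=2 via c·tau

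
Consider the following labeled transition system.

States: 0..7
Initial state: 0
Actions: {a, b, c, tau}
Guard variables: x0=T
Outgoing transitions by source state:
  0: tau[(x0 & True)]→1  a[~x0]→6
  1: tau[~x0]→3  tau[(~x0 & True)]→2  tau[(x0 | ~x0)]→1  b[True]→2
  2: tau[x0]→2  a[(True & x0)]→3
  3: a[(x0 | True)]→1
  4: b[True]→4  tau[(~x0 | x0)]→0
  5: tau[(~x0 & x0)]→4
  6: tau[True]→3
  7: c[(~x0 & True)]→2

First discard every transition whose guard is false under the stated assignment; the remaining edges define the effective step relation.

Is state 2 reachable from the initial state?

Answer: REACHABLE

Analysis:
9 transition(s) survive guard evaluation.
depth 0: {0}
depth 1: {1}  cumulative {0,1}
depth 2: {2}  cumulative {0,1,2}
depth 3: {3}  cumulative {0,1,2,3}
Reach set: {0,1,2,3}
Path to 2: tau·b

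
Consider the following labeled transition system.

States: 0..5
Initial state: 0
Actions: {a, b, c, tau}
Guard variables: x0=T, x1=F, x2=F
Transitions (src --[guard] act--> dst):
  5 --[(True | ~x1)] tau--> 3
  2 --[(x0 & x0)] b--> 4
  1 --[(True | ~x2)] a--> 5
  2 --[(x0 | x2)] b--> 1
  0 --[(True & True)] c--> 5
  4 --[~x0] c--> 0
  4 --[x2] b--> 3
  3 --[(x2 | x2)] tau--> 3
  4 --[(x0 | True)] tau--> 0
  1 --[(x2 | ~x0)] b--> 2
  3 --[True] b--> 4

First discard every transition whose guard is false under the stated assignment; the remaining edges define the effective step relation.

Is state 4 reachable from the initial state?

Guard filter leaves 7 enabled edge(s).
L0 = {0}
L1 = {5}  total {0,5}
L2 = {3}  total {0,3,5}
L3 = {4}  total {0,3,4,5}
R = {0,3,4,5}
witness 4: c·tau·b

Answer: REACHABLE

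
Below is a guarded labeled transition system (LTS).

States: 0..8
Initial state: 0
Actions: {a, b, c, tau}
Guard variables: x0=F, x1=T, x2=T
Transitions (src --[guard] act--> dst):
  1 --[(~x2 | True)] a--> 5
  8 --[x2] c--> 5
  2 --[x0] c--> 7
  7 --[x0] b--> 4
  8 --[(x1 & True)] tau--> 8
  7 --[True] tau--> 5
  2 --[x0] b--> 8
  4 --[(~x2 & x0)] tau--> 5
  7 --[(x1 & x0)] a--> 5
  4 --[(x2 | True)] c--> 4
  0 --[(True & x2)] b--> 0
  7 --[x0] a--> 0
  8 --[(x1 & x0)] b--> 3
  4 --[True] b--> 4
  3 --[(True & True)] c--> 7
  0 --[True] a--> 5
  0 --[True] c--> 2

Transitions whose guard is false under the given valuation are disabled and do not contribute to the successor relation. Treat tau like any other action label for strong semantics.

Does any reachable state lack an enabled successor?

Answer: DEADLOCK at state 2

Analysis:
Reach set: {0,2,5}
  0: a→5  b→0  c→2  [3 exit(s)]
  2: ∅  [no exit]
  5: ∅  [no exit]
trace reaching 2: c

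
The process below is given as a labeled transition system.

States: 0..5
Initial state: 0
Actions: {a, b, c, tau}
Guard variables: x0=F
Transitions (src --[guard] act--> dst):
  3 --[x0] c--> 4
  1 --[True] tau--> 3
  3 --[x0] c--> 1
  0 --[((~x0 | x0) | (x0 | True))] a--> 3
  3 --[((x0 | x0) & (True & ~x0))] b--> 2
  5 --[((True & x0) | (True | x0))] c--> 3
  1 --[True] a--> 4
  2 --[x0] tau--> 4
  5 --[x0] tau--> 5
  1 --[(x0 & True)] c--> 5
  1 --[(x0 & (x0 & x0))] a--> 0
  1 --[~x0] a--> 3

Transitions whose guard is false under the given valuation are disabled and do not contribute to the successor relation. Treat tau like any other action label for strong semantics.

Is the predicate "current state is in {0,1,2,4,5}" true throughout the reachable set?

Inv-set: {0,1,2,4,5}
Reach set: {0,3}
  0: safe
  3: ✗ unsafe
reach 3 via a — violates

Answer: INVARIANT VIOLATED at state 3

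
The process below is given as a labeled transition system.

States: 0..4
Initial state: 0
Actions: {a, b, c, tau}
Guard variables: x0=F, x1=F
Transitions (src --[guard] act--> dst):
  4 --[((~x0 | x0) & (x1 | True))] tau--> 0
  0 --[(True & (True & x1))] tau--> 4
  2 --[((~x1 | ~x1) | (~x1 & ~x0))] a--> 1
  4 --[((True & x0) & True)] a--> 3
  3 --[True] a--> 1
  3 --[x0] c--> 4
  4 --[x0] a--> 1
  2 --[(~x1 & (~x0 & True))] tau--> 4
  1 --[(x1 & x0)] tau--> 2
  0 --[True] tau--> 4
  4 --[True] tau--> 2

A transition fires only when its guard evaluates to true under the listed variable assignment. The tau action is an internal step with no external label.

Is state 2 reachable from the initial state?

Answer: REACHABLE

Working:
6 transition(s) survive guard evaluation.
L0 = {0}
L1 = {4}  now seen {0,4}
L2 = {2}  now seen {0,2,4}
L3 = {1}  now seen {0,1,2,4}
Reach set: {0,1,2,4}
trace reaching 2: tau·tau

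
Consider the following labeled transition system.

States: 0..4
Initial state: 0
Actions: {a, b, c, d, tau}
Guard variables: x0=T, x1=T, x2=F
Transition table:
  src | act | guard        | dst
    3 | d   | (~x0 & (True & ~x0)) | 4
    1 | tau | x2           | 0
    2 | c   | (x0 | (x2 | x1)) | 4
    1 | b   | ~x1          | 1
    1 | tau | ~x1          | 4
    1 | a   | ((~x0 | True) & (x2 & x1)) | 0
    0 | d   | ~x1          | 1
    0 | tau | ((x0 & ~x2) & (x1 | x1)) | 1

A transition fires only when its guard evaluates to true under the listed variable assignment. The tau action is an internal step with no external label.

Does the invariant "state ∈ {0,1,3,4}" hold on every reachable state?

Inv-set: {0,1,3,4}
Reach set: {0,1}
  0: ✓
  1: ✓

Answer: INVARIANT HOLDS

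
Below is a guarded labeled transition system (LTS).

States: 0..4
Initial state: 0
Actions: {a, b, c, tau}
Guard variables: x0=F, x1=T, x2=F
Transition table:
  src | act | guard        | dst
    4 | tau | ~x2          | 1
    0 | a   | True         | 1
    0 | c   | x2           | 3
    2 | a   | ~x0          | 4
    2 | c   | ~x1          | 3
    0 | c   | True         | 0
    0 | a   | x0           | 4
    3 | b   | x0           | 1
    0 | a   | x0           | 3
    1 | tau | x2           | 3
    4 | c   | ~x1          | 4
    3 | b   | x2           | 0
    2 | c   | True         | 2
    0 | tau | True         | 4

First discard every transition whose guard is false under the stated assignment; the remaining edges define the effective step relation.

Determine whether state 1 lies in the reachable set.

Answer: REACHABLE

Working:
After dropping false guards: 6 live edges.
L0 = {0}
L1 = {1,4}  cumulative {0,1,4}
R = {0,1,4}
trace reaching 1: a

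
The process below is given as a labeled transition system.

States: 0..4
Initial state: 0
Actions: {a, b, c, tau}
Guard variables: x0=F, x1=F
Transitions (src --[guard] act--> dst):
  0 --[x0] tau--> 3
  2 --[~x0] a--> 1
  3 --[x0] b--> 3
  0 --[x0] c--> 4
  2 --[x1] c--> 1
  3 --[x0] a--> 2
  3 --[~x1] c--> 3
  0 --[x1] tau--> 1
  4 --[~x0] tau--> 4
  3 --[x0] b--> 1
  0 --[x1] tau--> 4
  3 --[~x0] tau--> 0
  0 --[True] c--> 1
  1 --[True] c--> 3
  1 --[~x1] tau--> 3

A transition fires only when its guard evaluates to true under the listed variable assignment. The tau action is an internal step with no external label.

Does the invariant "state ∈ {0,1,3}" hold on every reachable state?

Answer: INVARIANT HOLDS

Trace:
Safe = {0,1,3}
Reachable = {0,1,3}
  0: safe
  1: safe
  3: safe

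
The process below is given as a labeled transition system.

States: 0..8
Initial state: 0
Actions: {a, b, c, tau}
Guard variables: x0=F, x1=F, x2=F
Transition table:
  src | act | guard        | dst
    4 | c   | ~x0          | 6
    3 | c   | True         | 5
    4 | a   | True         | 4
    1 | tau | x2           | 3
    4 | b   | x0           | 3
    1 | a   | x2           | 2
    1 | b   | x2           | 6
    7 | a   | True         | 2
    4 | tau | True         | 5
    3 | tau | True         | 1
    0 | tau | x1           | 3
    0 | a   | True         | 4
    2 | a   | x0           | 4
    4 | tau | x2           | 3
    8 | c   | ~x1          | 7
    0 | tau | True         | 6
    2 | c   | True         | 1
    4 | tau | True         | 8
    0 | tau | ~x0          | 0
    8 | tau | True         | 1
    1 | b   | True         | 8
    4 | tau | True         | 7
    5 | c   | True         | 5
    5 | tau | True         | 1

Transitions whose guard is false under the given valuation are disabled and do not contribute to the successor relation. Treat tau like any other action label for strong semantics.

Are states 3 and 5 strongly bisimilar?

Bisimulation quotient by refinement:
  P[0] = {{0,1,2,3,4,5,6,7,8}}
  P[1] = {{0},{1},{2},{3,5,8},{4},{6},{7}}
  P[2] = {{0},{1},{2},{3,5},{4},{6},{7},{8}}
Fixed point at round 3; 8 class(es).
3∈{3,5}, 5∈{3,5}

Answer: BISIMILAR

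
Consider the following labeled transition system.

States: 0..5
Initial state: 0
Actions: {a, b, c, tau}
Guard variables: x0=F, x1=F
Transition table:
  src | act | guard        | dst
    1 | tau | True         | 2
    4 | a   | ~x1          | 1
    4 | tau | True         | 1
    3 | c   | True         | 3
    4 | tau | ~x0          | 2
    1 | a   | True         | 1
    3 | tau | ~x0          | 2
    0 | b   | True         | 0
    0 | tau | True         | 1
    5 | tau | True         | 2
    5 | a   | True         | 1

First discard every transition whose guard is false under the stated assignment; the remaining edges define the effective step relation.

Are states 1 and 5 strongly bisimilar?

Compute ~ classes (split until stable):
  round 0: {{0,1,2,3,4,5}}
  round 1: {{0},{1,4,5},{2},{3}}
  round 2: {{0},{1,5},{2},{3},{4}}
5 equivalence class(es) (converged in 3)
class of 1: {1,5}; class of 5: {1,5}

Answer: BISIMILAR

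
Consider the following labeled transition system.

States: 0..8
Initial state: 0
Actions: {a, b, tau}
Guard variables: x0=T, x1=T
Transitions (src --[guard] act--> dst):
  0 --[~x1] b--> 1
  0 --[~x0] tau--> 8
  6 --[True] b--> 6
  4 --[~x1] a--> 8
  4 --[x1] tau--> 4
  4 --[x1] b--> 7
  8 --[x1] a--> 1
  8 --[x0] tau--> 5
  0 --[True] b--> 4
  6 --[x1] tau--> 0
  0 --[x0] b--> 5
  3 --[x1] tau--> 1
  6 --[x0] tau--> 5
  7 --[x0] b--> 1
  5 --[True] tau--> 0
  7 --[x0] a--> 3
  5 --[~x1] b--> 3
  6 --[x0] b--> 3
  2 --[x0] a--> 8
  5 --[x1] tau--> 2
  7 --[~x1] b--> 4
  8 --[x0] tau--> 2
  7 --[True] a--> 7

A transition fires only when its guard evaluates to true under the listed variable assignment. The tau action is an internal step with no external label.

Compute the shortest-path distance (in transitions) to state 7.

Layered search for 7:
  depth 0: {0}
  depth 1: {4,5}
  depth 2: {2,7}
7 enters at depth 2; path b·b

Answer: 2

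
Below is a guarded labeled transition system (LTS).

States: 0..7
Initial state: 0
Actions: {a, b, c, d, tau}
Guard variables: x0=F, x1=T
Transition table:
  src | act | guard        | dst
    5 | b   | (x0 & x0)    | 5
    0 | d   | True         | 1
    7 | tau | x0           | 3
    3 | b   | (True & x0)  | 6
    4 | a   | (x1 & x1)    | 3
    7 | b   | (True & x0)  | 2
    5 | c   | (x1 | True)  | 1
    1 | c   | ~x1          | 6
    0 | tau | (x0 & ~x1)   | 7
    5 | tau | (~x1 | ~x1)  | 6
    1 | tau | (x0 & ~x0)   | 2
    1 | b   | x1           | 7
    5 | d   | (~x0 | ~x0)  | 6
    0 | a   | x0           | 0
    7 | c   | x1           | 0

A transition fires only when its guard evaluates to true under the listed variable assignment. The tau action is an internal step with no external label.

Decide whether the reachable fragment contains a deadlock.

Reachable = {0,1,7}
  0: d→1  [1 exit(s)]
  1: b→7  [1 exit(s)]
  7: c→0  [1 exit(s)]

Answer: DEADLOCK-FREE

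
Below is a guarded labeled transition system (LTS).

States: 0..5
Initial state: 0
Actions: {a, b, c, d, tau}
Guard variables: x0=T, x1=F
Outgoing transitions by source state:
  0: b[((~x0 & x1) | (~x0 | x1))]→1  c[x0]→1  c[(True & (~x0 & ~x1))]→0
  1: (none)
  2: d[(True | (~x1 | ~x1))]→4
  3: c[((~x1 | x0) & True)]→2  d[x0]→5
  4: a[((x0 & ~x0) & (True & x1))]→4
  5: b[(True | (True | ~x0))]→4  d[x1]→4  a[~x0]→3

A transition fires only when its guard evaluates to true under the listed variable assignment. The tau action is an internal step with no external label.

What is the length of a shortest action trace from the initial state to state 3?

Answer: UNREACHABLE

Working:
Breadth-first toward 3:
  Layer 0: {0}
  Layer 1: {1}
3 never appears.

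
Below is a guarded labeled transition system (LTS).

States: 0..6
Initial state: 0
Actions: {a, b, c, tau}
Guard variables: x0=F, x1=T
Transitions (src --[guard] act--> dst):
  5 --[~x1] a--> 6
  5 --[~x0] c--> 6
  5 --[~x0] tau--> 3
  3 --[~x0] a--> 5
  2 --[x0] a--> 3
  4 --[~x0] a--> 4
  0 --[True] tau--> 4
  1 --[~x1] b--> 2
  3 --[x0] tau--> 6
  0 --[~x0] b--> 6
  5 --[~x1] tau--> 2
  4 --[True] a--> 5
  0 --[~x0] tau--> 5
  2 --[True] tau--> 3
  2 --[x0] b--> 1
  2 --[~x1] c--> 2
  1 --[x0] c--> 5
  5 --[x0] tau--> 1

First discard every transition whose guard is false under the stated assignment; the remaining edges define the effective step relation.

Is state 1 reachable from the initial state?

After dropping false guards: 9 live edges.
depth 0: {0}
depth 1: {4,5,6}  now seen {0,4,5,6}
depth 2: {3}  now seen {0,3,4,5,6}
R = {0,3,4,5,6}

Answer: UNREACHABLE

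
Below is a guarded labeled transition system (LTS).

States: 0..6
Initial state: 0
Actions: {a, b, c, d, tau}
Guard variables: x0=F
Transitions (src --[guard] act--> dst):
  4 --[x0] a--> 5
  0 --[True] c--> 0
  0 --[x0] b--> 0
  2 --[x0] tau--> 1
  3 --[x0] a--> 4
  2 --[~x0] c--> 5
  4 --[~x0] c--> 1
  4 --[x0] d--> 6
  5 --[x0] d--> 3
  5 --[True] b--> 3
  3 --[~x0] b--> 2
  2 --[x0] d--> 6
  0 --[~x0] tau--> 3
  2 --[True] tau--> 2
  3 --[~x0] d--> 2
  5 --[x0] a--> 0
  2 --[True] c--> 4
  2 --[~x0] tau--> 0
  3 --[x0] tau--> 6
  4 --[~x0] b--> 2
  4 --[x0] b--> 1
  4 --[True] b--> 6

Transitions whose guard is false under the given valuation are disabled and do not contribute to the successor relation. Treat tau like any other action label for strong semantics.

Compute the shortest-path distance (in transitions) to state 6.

Layered search for 6:
  depth 0: {0}
  depth 1: {3}
  depth 2: {2}
  depth 3: {4,5}
  depth 4: {1,6}
first hit 6 at d=4 via tau·b·c·b

Answer: 4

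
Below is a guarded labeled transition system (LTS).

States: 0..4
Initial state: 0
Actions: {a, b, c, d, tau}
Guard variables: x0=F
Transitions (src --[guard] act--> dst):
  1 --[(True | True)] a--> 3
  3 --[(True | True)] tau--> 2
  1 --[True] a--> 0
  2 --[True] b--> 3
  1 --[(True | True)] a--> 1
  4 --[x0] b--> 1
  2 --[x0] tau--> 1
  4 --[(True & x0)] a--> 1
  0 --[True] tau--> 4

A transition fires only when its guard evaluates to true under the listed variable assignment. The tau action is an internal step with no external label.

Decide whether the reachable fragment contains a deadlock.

Answer: DEADLOCK at state 4

Trace:
Reachable = {0,4}
  0: tau→4  [1 out]
  4: ∅  [STUCK]
Path to 4: tau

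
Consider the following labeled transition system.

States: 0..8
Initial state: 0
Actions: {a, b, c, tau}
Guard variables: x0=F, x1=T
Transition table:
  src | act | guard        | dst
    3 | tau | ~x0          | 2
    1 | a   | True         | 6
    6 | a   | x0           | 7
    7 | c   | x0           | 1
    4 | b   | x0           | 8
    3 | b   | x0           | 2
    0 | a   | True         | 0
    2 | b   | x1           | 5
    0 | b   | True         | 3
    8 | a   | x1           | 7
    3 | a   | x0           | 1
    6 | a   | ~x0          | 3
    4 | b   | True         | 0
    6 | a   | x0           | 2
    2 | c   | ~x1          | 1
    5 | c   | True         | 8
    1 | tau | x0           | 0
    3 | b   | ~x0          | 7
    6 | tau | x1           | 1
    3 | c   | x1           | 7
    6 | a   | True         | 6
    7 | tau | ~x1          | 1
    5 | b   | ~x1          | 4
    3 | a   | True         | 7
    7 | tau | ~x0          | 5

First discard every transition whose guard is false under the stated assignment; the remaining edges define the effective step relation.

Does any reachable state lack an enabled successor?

Reachable = {0,2,3,5,7,8}
  0: a→0  b→3  [deg 2]
  2: b→5  [deg 1]
  3: a→7  b→7  c→7  tau→2  [deg 4]
  5: c→8  [deg 1]
  7: tau→5  [deg 1]
  8: a→7  [deg 1]

Answer: DEADLOCK-FREE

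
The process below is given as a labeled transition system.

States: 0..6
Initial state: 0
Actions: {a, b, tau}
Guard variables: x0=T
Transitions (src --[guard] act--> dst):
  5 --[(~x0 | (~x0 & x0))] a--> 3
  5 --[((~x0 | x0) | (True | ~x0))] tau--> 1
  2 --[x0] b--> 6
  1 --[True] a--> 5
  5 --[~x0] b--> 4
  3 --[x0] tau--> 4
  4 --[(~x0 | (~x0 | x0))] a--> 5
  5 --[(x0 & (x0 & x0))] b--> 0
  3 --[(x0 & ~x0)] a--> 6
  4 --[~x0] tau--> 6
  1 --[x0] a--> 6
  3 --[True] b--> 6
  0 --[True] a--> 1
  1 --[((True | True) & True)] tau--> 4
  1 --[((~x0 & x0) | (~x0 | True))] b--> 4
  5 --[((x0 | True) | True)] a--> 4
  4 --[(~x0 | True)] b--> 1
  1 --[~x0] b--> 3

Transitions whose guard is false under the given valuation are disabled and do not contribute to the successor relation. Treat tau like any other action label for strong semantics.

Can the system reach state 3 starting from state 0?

Answer: UNREACHABLE

Analysis:
13 transition(s) survive guard evaluation.
depth 0: {0}
depth 1: {1}  now seen {0,1}
depth 2: {4,5,6}  now seen {0,1,4,5,6}
Reachable = {0,1,4,5,6}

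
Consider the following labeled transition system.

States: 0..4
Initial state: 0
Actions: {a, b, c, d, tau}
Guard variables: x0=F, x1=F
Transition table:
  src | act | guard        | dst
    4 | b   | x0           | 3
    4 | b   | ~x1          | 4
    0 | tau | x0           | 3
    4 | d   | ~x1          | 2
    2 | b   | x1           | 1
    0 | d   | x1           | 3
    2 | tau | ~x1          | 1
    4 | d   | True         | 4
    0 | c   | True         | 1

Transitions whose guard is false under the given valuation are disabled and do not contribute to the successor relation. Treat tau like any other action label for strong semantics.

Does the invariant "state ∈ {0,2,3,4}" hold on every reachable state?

Answer: INVARIANT VIOLATED at state 1

Working:
Allowed set {0,2,3,4}
Reach set: {0,1}
  0: safe
  1: VIOLATES
witness against invariant: c → 1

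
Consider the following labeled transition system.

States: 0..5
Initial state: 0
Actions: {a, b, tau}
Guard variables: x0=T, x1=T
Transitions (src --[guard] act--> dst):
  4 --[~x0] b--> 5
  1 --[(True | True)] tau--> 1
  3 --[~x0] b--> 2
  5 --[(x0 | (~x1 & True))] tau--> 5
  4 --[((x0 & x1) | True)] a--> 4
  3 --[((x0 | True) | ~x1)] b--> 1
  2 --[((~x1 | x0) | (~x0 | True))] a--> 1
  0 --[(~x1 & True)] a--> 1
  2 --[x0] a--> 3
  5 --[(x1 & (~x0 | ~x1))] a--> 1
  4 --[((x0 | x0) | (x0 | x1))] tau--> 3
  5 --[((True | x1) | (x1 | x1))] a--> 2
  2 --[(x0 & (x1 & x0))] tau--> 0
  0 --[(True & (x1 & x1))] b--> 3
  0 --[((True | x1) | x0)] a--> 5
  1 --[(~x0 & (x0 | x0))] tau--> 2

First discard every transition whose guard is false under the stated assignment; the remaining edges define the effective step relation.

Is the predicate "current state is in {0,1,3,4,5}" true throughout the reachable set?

Inv-set: {0,1,3,4,5}
Reachable = {0,1,2,3,5}
  0: safe
  1: safe
  2: ✗ unsafe
  3: safe
  5: safe
reach 2 via a·a — violates

Answer: INVARIANT VIOLATED at state 2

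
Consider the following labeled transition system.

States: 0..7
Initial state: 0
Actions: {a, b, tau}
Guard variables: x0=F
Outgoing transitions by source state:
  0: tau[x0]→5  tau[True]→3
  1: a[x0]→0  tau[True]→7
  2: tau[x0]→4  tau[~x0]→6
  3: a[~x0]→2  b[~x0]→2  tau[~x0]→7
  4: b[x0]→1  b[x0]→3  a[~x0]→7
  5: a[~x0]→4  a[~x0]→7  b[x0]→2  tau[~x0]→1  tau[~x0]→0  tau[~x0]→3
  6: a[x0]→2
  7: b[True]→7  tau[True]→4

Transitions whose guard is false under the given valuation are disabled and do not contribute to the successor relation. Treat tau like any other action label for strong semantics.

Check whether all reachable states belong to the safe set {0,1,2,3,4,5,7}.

Answer: INVARIANT VIOLATED at state 6

Analysis:
Safe = {0,1,2,3,4,5,7}
R = {0,2,3,4,6,7}
  0: safe
  2: safe
  3: safe
  4: safe
  6: VIOLATES
  7: safe
reach 6 via tau·a·tau — violates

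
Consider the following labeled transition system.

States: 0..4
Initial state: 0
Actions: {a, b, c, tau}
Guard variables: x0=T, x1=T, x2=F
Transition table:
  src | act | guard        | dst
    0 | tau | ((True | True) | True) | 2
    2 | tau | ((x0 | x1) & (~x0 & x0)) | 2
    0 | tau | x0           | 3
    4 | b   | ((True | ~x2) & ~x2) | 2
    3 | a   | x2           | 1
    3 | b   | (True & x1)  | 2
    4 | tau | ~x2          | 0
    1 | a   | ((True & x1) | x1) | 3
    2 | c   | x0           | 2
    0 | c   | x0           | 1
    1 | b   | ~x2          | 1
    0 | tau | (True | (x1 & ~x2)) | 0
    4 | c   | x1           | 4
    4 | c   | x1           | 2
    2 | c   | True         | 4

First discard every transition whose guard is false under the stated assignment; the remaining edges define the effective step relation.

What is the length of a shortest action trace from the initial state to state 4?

Answer: 2

Analysis:
Breadth-first toward 4:
  Layer 0: {0}
  Layer 1: {1,2,3}
  Layer 2: {4}
first hit 4 at d=2 via tau·c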